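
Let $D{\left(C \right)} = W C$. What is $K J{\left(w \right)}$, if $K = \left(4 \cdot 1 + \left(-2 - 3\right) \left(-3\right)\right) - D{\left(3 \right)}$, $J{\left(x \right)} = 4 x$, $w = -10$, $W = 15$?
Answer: $1040$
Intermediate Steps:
$D{\left(C \right)} = 15 C$
$K = -26$ ($K = \left(4 \cdot 1 + \left(-2 - 3\right) \left(-3\right)\right) - 15 \cdot 3 = \left(4 - -15\right) - 45 = \left(4 + 15\right) - 45 = 19 - 45 = -26$)
$K J{\left(w \right)} = - 26 \cdot 4 \left(-10\right) = \left(-26\right) \left(-40\right) = 1040$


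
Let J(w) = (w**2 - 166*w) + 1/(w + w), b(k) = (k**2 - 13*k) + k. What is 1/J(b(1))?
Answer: 22/42833 ≈ 0.00051362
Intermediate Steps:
b(k) = k**2 - 12*k
J(w) = w**2 + 1/(2*w) - 166*w (J(w) = (w**2 - 166*w) + 1/(2*w) = w**2 + 1/(2*w) - 166*w)
1/J(b(1)) = 1/((1*(-12 + 1))**2 + 1/(2*((1*(-12 + 1)))) - 166*(-12 + 1)) = 1/((1*(-11))**2 + 1/(2*((1*(-11)))) - 166*(-11)) = 1/((-11)**2 + (1/2)/(-11) - 166*(-11)) = 1/(121 + (1/2)*(-1/11) + 1826) = 1/(121 - 1/22 + 1826) = 1/(42833/22) = 22/42833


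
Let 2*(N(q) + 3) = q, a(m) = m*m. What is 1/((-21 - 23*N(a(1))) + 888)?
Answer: 2/1849 ≈ 0.0010817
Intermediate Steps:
a(m) = m**2
N(q) = -3 + q/2
1/((-21 - 23*N(a(1))) + 888) = 1/((-21 - 23*(-3 + (1/2)*1**2)) + 888) = 1/((-21 - 23*(-3 + (1/2)*1)) + 888) = 1/((-21 - 23*(-3 + 1/2)) + 888) = 1/((-21 - 23*(-5/2)) + 888) = 1/((-21 + 115/2) + 888) = 1/(73/2 + 888) = 1/(1849/2) = 2/1849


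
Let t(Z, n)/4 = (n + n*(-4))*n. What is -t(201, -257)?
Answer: 792588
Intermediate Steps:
t(Z, n) = -12*n² (t(Z, n) = 4*((n + n*(-4))*n) = 4*((n - 4*n)*n) = 4*((-3*n)*n) = 4*(-3*n²) = -12*n²)
-t(201, -257) = -(-12)*(-257)² = -(-12)*66049 = -1*(-792588) = 792588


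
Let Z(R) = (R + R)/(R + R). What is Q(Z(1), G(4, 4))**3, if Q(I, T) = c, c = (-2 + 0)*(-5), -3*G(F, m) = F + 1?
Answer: 1000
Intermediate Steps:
G(F, m) = -1/3 - F/3 (G(F, m) = -(F + 1)/3 = -(1 + F)/3 = -1/3 - F/3)
c = 10 (c = -2*(-5) = 10)
Z(R) = 1 (Z(R) = (2*R)/((2*R)) = (2*R)*(1/(2*R)) = 1)
Q(I, T) = 10
Q(Z(1), G(4, 4))**3 = 10**3 = 1000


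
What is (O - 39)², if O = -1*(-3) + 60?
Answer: 576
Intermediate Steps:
O = 63 (O = 3 + 60 = 63)
(O - 39)² = (63 - 39)² = 24² = 576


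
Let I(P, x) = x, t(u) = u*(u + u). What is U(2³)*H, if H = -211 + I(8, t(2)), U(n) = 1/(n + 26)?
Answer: -203/34 ≈ -5.9706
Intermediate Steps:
t(u) = 2*u² (t(u) = u*(2*u) = 2*u²)
U(n) = 1/(26 + n)
H = -203 (H = -211 + 2*2² = -211 + 2*4 = -211 + 8 = -203)
U(2³)*H = -203/(26 + 2³) = -203/(26 + 8) = -203/34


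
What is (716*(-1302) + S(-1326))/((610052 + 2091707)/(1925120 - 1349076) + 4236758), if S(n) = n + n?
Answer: -538534318896/2440561727111 ≈ -0.22066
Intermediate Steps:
S(n) = 2*n
(716*(-1302) + S(-1326))/((610052 + 2091707)/(1925120 - 1349076) + 4236758) = (716*(-1302) + 2*(-1326))/((610052 + 2091707)/(1925120 - 1349076) + 4236758) = (-932232 - 2652)/(2701759/576044 + 4236758) = -934884/(2701759*(1/576044) + 4236758) = -934884/(2701759/576044 + 4236758) = -934884/2440561727111/576044 = -934884*576044/2440561727111 = -538534318896/2440561727111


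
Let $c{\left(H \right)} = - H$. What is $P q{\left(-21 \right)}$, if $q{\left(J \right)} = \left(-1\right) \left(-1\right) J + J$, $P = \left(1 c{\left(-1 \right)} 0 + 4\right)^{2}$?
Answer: $-672$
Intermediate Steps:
$P = 16$ ($P = \left(1 \left(\left(-1\right) \left(-1\right)\right) 0 + 4\right)^{2} = \left(1 \cdot 1 \cdot 0 + 4\right)^{2} = \left(1 \cdot 0 + 4\right)^{2} = \left(0 + 4\right)^{2} = 4^{2} = 16$)
$q{\left(J \right)} = 2 J$ ($q{\left(J \right)} = 1 J + J = J + J = 2 J$)
$P q{\left(-21 \right)} = 16 \cdot 2 \left(-21\right) = 16 \left(-42\right) = -672$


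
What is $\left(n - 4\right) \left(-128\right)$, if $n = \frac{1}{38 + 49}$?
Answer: $\frac{44416}{87} \approx 510.53$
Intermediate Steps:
$n = \frac{1}{87} \approx 0.011494$
$\left(n - 4\right) \left(-128\right) = \left(\frac{1}{87} - 4\right) \left(-128\right) = \left(- \frac{347}{87}\right) \left(-128\right) = \frac{44416}{87}$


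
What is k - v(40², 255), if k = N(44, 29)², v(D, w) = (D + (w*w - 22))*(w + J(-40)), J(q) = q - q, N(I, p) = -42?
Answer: -16982001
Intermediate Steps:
J(q) = 0
v(D, w) = w*(-22 + D + w²) (v(D, w) = (D + (w*w - 22))*(w + 0) = (D + (w² - 22))*w = (D + (-22 + w²))*w = (-22 + D + w²)*w = w*(-22 + D + w²))
k = 1764 (k = (-42)² = 1764)
k - v(40², 255) = 1764 - 255*(-22 + 40² + 255²) = 1764 - 255*(-22 + 1600 + 65025) = 1764 - 255*66603 = 1764 - 1*16983765 = 1764 - 16983765 = -16982001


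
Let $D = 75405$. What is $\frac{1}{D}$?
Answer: $\frac{1}{75405} \approx 1.3262 \cdot 10^{-5}$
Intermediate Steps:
$\frac{1}{D} = \frac{1}{75405}$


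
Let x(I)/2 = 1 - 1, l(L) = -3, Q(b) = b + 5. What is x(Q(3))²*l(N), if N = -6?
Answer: 0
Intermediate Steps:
Q(b) = 5 + b
x(I) = 0 (x(I) = 2*(1 - 1) = 2*0 = 0)
x(Q(3))²*l(N) = 0²*(-3) = 0*(-3) = 0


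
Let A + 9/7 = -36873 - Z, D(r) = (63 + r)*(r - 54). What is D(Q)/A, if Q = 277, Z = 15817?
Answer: -530740/368839 ≈ -1.4389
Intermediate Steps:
D(r) = (-54 + r)*(63 + r) (D(r) = (63 + r)*(-54 + r) = (-54 + r)*(63 + r))
A = -368839/7 (A = -9/7 + (-36873 - 1*15817) = -9/7 + (-36873 - 15817) = -9/7 - 52690 = -368839/7 ≈ -52691.)
D(Q)/A = (-3402 + 277**2 + 9*277)/(-368839/7) = (-3402 + 76729 + 2493)*(-7/368839) = 75820*(-7/368839) = -530740/368839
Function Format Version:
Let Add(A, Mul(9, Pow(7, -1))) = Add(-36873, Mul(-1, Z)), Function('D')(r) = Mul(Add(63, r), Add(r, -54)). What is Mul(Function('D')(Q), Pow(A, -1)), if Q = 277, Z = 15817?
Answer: Rational(-530740, 368839) ≈ -1.4389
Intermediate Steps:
Function('D')(r) = Mul(Add(-54, r), Add(63, r)) (Function('D')(r) = Mul(Add(63, r), Add(-54, r)) = Mul(Add(-54, r), Add(63, r)))
A = Rational(-368839, 7) (A = Add(Rational(-9, 7), Add(-36873, Mul(-1, 15817))) = Add(Rational(-9, 7), Add(-36873, -15817)) = Add(Rational(-9, 7), -52690) = Rational(-368839, 7) ≈ -52691.)
Mul(Function('D')(Q), Pow(A, -1)) = Mul(Add(-3402, Pow(277, 2), Mul(9, 277)), Pow(Rational(-368839, 7), -1)) = Mul(Add(-3402, 76729, 2493), Rational(-7, 368839)) = Mul(75820, Rational(-7, 368839)) = Rational(-530740, 368839)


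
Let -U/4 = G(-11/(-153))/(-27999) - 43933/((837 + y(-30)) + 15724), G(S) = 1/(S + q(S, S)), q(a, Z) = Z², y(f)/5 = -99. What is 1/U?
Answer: 220995863/2417691209 ≈ 0.091408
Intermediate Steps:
y(f) = -495 (y(f) = 5*(-99) = -495)
G(S) = 1/(S + S²)
U = 2417691209/220995863 (U = -4*((1/(((-11/(-153)))*(1 - 11/(-153))))/(-27999) - 43933/((837 - 495) + 15724)) = -4*((1/(((-11*(-1/153)))*(1 - 11*(-1/153))))*(-1/27999) - 43933/(342 + 15724)) = -4*((1/((11/153)*(1 + 11/153)))*(-1/27999) - 43933/16066) = -4*((153/(11*(164/153)))*(-1/27999) - 43933*1/16066) = -4*(((153/11)*(153/164))*(-1/27999) - 43933/16066) = -4*((23409/1804)*(-1/27999) - 43933/16066) = -4*(-51/110044 - 43933/16066) = -4*(-2417691209/883983452) = 2417691209/220995863 ≈ 10.940)
1/U = 1/(2417691209/220995863) = 220995863/2417691209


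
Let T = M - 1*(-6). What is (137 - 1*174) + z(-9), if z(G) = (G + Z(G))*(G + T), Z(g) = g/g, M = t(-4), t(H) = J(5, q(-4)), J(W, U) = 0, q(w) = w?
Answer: -13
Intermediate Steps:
t(H) = 0
M = 0
Z(g) = 1
T = 6 (T = 0 - 1*(-6) = 0 + 6 = 6)
z(G) = (1 + G)*(6 + G) (z(G) = (G + 1)*(G + 6) = (1 + G)*(6 + G))
(137 - 1*174) + z(-9) = (137 - 1*174) + (6 + (-9)² + 7*(-9)) = (137 - 174) + (6 + 81 - 63) = -37 + 24 = -13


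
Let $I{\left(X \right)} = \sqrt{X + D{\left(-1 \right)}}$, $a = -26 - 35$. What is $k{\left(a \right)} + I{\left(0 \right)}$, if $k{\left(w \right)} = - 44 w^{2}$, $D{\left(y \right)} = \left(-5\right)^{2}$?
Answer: $-163719$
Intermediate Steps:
$a = -61$ ($a = -26 - 35 = -61$)
$D{\left(y \right)} = 25$
$I{\left(X \right)} = \sqrt{25 + X}$ ($I{\left(X \right)} = \sqrt{X + 25} = \sqrt{25 + X}$)
$k{\left(a \right)} + I{\left(0 \right)} = - 44 \left(-61\right)^{2} + \sqrt{25 + 0} = \left(-44\right) 3721 + \sqrt{25} = -163724 + 5 = -163719$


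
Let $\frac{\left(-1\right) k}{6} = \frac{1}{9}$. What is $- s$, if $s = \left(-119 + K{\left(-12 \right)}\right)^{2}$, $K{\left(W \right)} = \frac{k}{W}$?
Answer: $- \frac{4583881}{324} \approx -14148.0$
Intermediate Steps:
$k = - \frac{2}{3}$ ($k = - \frac{6}{9} = \left(-6\right) \frac{1}{9} = - \frac{2}{3} \approx -0.66667$)
$K{\left(W \right)} = - \frac{2}{3 W}$
$s = \frac{4583881}{324}$ ($s = \left(-119 - \frac{2}{3 \left(-12\right)}\right)^{2} = \left(-119 - - \frac{1}{18}\right)^{2} = \left(-119 + \frac{1}{18}\right)^{2} = \left(- \frac{2141}{18}\right)^{2} = \frac{4583881}{324} \approx 14148.0$)
$- s = \left(-1\right) \frac{4583881}{324} = - \frac{4583881}{324}$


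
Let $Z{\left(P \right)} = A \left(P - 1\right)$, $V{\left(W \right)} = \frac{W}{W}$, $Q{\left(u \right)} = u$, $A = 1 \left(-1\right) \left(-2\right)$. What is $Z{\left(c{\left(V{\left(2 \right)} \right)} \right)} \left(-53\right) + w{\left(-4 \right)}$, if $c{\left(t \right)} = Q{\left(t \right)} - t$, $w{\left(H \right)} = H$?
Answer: $102$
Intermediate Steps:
$A = 2$ ($A = \left(-1\right) \left(-2\right) = 2$)
$V{\left(W \right)} = 1$
$c{\left(t \right)} = 0$ ($c{\left(t \right)} = t - t = 0$)
$Z{\left(P \right)} = -2 + 2 P$ ($Z{\left(P \right)} = 2 \left(P - 1\right) = 2 \left(-1 + P\right) = -2 + 2 P$)
$Z{\left(c{\left(V{\left(2 \right)} \right)} \right)} \left(-53\right) + w{\left(-4 \right)} = \left(-2 + 2 \cdot 0\right) \left(-53\right) - 4 = \left(-2 + 0\right) \left(-53\right) - 4 = \left(-2\right) \left(-53\right) - 4 = 106 - 4 = 102$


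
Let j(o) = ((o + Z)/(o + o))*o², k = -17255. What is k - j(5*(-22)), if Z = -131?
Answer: -30510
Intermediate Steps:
j(o) = o*(-131 + o)/2 (j(o) = ((o - 131)/(o + o))*o² = ((-131 + o)/((2*o)))*o² = ((-131 + o)*(1/(2*o)))*o² = ((-131 + o)/(2*o))*o² = o*(-131 + o)/2)
k - j(5*(-22)) = -17255 - 5*(-22)*(-131 + 5*(-22))/2 = -17255 - (-110)*(-131 - 110)/2 = -17255 - (-110)*(-241)/2 = -17255 - 1*13255 = -17255 - 13255 = -30510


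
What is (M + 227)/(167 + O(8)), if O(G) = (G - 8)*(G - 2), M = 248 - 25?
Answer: 450/167 ≈ 2.6946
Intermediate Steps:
M = 223
O(G) = (-8 + G)*(-2 + G)
(M + 227)/(167 + O(8)) = (223 + 227)/(167 + (16 + 8² - 10*8)) = 450/(167 + (16 + 64 - 80)) = 450/(167 + 0) = 450/167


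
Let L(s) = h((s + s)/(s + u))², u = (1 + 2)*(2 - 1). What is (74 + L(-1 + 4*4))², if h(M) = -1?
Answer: 5625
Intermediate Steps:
u = 3 (u = 3*1 = 3)
L(s) = 1 (L(s) = (-1)² = 1)
(74 + L(-1 + 4*4))² = (74 + 1)² = 75² = 5625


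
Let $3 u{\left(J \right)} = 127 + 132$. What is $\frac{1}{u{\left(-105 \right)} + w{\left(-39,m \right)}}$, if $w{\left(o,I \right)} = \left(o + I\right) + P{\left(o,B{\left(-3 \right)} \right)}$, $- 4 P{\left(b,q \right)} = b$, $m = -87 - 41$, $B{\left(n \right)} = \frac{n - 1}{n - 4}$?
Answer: $- \frac{12}{851} \approx -0.014101$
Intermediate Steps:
$u{\left(J \right)} = \frac{259}{3}$ ($u{\left(J \right)} = \frac{127 + 132}{3} = \frac{1}{3} \cdot 259 = \frac{259}{3}$)
$B{\left(n \right)} = \frac{-1 + n}{-4 + n}$
$m = -128$ ($m = -87 - 41 = -128$)
$P{\left(b,q \right)} = - \frac{b}{4}$
$w{\left(o,I \right)} = I + \frac{3 o}{4}$ ($w{\left(o,I \right)} = \left(o + I\right) - \frac{o}{4} = \left(I + o\right) - \frac{o}{4} = I + \frac{3 o}{4}$)
$\frac{1}{u{\left(-105 \right)} + w{\left(-39,m \right)}} = \frac{1}{\frac{259}{3} + \left(-128 + \frac{3}{4} \left(-39\right)\right)} = \frac{1}{\frac{259}{3} - \frac{629}{4}} = \frac{1}{- \frac{851}{12}} = - \frac{12}{851}$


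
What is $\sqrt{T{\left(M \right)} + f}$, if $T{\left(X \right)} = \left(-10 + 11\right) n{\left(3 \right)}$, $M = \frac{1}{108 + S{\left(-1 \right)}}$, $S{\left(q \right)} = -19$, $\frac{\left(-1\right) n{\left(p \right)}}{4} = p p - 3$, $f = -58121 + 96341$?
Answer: $6 \sqrt{1061} \approx 195.44$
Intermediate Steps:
$f = 38220$
$n{\left(p \right)} = 12 - 4 p^{2}$ ($n{\left(p \right)} = - 4 \left(p p - 3\right) = - 4 \left(p^{2} - 3\right) = - 4 \left(-3 + p^{2}\right) = 12 - 4 p^{2}$)
$M = \frac{1}{89}$ ($M = \frac{1}{108 - 19} = \frac{1}{89} \approx 0.011236$)
$T{\left(X \right)} = -24$ ($T{\left(X \right)} = \left(-10 + 11\right) \left(12 - 4 \cdot 3^{2}\right) = 1 \left(12 - 36\right) = 1 \left(-24\right) = -24$)
$\sqrt{T{\left(M \right)} + f} = \sqrt{-24 + 38220} = \sqrt{38196} = 6 \sqrt{1061}$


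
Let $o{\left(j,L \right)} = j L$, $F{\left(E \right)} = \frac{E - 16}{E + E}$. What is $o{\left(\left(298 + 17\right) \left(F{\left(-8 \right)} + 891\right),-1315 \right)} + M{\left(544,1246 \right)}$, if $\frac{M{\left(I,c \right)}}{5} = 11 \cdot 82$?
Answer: $- \frac{739382605}{2} \approx -3.6969 \cdot 10^{8}$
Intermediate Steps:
$F{\left(E \right)} = \frac{-16 + E}{2 E}$
$o{\left(j,L \right)} = L j$
$M{\left(I,c \right)} = 4510$ ($M{\left(I,c \right)} = 5 \cdot 11 \cdot 82 = 5 \cdot 902 = 4510$)
$o{\left(\left(298 + 17\right) \left(F{\left(-8 \right)} + 891\right),-1315 \right)} + M{\left(544,1246 \right)} = - 1315 \left(298 + 17\right) \left(\frac{-16 - 8}{2 \left(-8\right)} + 891\right) + 4510 = - 1315 \cdot 315 \left(\frac{1}{2} \left(- \frac{1}{8}\right) \left(-24\right) + 891\right) + 4510 = - 1315 \cdot 315 \left(\frac{3}{2} + 891\right) + 4510 = - 1315 \cdot 315 \cdot \frac{1785}{2} + 4510 = \left(-1315\right) \frac{562275}{2} + 4510 = - \frac{739391625}{2} + 4510 = - \frac{739382605}{2}$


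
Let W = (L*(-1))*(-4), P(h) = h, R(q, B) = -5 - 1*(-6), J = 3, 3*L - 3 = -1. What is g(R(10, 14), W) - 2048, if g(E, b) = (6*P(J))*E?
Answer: -2030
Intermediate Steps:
L = ⅔ (L = 1 + (⅓)*(-1) = 1 - ⅓ = ⅔ ≈ 0.66667)
R(q, B) = 1 (R(q, B) = -5 + 6 = 1)
W = 8/3 (W = ((⅔)*(-1))*(-4) = -⅔*(-4) = 8/3 ≈ 2.6667)
g(E, b) = 18*E (g(E, b) = (6*3)*E = 18*E)
g(R(10, 14), W) - 2048 = 18*1 - 2048 = 18 - 2048 = -2030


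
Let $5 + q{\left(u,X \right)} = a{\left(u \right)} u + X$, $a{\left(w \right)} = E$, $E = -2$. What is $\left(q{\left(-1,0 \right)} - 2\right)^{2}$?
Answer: $25$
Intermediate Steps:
$a{\left(w \right)} = -2$
$q{\left(u,X \right)} = -5 + X - 2 u$ ($q{\left(u,X \right)} = -5 + \left(- 2 u + X\right) = -5 + \left(X - 2 u\right) = -5 + X - 2 u$)
$\left(q{\left(-1,0 \right)} - 2\right)^{2} = \left(\left(-5 + 0 - -2\right) - 2\right)^{2} = \left(\left(-5 + 0 + 2\right) - 2\right)^{2} = \left(-3 - 2\right)^{2} = \left(-5\right)^{2} = 25$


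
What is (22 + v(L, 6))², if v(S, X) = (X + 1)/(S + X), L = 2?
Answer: 33489/64 ≈ 523.27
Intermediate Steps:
v(S, X) = (1 + X)/(S + X)
(22 + v(L, 6))² = (22 + (1 + 6)/(2 + 6))² = (22 + 7/8)² = (183/8)² = 33489/64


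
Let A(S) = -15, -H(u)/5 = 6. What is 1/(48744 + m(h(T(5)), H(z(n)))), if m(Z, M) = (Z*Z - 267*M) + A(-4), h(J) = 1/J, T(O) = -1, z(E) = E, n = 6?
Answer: 1/56740 ≈ 1.7624e-5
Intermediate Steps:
H(u) = -30 (H(u) = -5*6 = -30)
m(Z, M) = -15 + Z**2 - 267*M (m(Z, M) = (Z*Z - 267*M) - 15 = (Z**2 - 267*M) - 15 = -15 + Z**2 - 267*M)
1/(48744 + m(h(T(5)), H(z(n)))) = 1/(48744 + (-15 + (1/(-1))**2 - 267*(-30))) = 1/(48744 + (-15 + (-1)**2 + 8010)) = 1/(48744 + (-15 + 1 + 8010)) = 1/(48744 + 7996) = 1/56740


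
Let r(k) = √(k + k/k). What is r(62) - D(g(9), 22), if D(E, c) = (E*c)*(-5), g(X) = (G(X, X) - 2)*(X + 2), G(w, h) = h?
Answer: 8470 + 3*√7 ≈ 8477.9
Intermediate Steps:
r(k) = √(1 + k) (r(k) = √(k + 1) = √(1 + k))
g(X) = (-2 + X)*(2 + X) (g(X) = (X - 2)*(X + 2) = (-2 + X)*(2 + X))
D(E, c) = -5*E*c
r(62) - D(g(9), 22) = √(1 + 62) - (-5)*(-4 + 9²)*22 = √63 - (-5)*(-4 + 81)*22 = 3*√7 - (-5)*77*22 = 3*√7 - 1*(-8470) = 3*√7 + 8470 = 8470 + 3*√7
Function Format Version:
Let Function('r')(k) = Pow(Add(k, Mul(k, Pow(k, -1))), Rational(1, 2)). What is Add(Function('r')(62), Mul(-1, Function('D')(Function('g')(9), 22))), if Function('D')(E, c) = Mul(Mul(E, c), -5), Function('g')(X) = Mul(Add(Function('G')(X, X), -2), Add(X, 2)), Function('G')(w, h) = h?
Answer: Add(8470, Mul(3, Pow(7, Rational(1, 2)))) ≈ 8477.9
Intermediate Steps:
Function('r')(k) = Pow(Add(1, k), Rational(1, 2)) (Function('r')(k) = Pow(Add(k, 1), Rational(1, 2)) = Pow(Add(1, k), Rational(1, 2)))
Function('g')(X) = Mul(Add(-2, X), Add(2, X)) (Function('g')(X) = Mul(Add(X, -2), Add(X, 2)) = Mul(Add(-2, X), Add(2, X)))
Function('D')(E, c) = Mul(-5, E, c)
Add(Function('r')(62), Mul(-1, Function('D')(Function('g')(9), 22))) = Add(Pow(Add(1, 62), Rational(1, 2)), Mul(-1, Mul(-5, Add(-4, Pow(9, 2)), 22))) = Add(Pow(63, Rational(1, 2)), Mul(-1, Mul(-5, Add(-4, 81), 22))) = Add(Mul(3, Pow(7, Rational(1, 2))), Mul(-1, Mul(-5, 77, 22))) = Add(Mul(3, Pow(7, Rational(1, 2))), Mul(-1, -8470)) = Add(Mul(3, Pow(7, Rational(1, 2))), 8470) = Add(8470, Mul(3, Pow(7, Rational(1, 2))))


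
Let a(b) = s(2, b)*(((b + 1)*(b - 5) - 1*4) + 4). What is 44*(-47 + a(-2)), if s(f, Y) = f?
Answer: -1452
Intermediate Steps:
a(b) = 2*(1 + b)*(-5 + b) (a(b) = 2*(((b + 1)*(b - 5) - 1*4) + 4) = 2*(((1 + b)*(-5 + b) - 4) + 4) = 2*((-4 + (1 + b)*(-5 + b)) + 4) = 2*((1 + b)*(-5 + b)) = 2*(1 + b)*(-5 + b))
44*(-47 + a(-2)) = 44*(-47 + (-10 - 8*(-2) + 2*(-2)²)) = 44*(-47 + (-10 + 16 + 2*4)) = 44*(-47 + (-10 + 16 + 8)) = 44*(-47 + 14) = 44*(-33) = -1452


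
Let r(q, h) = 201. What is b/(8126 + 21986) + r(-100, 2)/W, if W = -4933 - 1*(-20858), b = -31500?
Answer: -123896247/119883400 ≈ -1.0335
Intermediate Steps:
W = 15925 (W = -4933 + 20858 = 15925)
b/(8126 + 21986) + r(-100, 2)/W = -31500/(8126 + 21986) + 201/15925 = -31500/30112 + 201*(1/15925) = -31500*1/30112 + 201/15925 = -7875/7528 + 201/15925 = -123896247/119883400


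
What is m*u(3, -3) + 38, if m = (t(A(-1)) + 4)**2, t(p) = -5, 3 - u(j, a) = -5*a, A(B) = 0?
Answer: 26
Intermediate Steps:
u(j, a) = 3 + 5*a (u(j, a) = 3 - (-5)*a = 3 + 5*a)
m = 1 (m = (-5 + 4)**2 = (-1)**2 = 1)
m*u(3, -3) + 38 = 1*(3 + 5*(-3)) + 38 = 1*(3 - 15) + 38 = 1*(-12) + 38 = -12 + 38 = 26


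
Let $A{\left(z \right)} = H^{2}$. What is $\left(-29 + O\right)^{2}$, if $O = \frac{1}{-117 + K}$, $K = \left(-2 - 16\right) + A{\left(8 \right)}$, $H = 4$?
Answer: $\frac{11916304}{14161} \approx 841.49$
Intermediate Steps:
$A{\left(z \right)} = 16$ ($A{\left(z \right)} = 4^{2} = 16$)
$K = -2$ ($K = \left(-2 - 16\right) + 16 = -18 + 16 = -2$)
$O = - \frac{1}{119}$ ($O = \frac{1}{-117 - 2} = \frac{1}{-119} = - \frac{1}{119} \approx -0.0084034$)
$\left(-29 + O\right)^{2} = \left(-29 - \frac{1}{119}\right)^{2} = \left(- \frac{3452}{119}\right)^{2} = \frac{11916304}{14161}$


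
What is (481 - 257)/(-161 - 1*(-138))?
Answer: -224/23 ≈ -9.7391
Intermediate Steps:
(481 - 257)/(-161 - 1*(-138)) = 224/(-161 + 138) = 224/(-23) = 224*(-1/23) = -224/23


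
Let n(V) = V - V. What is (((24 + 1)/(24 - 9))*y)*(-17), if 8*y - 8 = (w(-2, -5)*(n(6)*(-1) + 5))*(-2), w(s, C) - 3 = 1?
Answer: 340/3 ≈ 113.33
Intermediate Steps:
w(s, C) = 4 (w(s, C) = 3 + 1 = 4)
n(V) = 0
y = -4 (y = 1 + ((4*(0*(-1) + 5))*(-2))/8 = 1 + ((4*(0 + 5))*(-2))/8 = 1 + ((4*5)*(-2))/8 = 1 + (20*(-2))/8 = 1 + (⅛)*(-40) = 1 - 5 = -4)
(((24 + 1)/(24 - 9))*y)*(-17) = (((24 + 1)/(24 - 9))*(-4))*(-17) = ((25/15)*(-4))*(-17) = ((25*(1/15))*(-4))*(-17) = ((5/3)*(-4))*(-17) = -20/3*(-17) = 340/3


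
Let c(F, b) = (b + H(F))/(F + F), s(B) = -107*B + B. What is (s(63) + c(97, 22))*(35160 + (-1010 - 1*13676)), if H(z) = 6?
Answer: -13262074448/97 ≈ -1.3672e+8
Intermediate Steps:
s(B) = -106*B
c(F, b) = (6 + b)/(2*F) (c(F, b) = (b + 6)/(F + F) = (6 + b)/((2*F)) = (6 + b)*(1/(2*F)) = (6 + b)/(2*F))
(s(63) + c(97, 22))*(35160 + (-1010 - 1*13676)) = (-106*63 + (½)*(6 + 22)/97)*(35160 + (-1010 - 1*13676)) = (-6678 + (½)*(1/97)*28)*(35160 + (-1010 - 13676)) = (-6678 + 14/97)*(35160 - 14686) = -647752/97*20474 = -13262074448/97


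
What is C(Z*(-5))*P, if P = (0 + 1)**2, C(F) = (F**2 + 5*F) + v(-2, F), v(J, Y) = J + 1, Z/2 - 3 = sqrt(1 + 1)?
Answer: 949 + 550*sqrt(2) ≈ 1726.8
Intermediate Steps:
Z = 6 + 2*sqrt(2) (Z = 6 + 2*sqrt(1 + 1) = 6 + 2*sqrt(2) ≈ 8.8284)
v(J, Y) = 1 + J
C(F) = -1 + F**2 + 5*F (C(F) = (F**2 + 5*F) + (1 - 2) = (F**2 + 5*F) - 1 = -1 + F**2 + 5*F)
P = 1 (P = 1**2 = 1)
C(Z*(-5))*P = (-1 + ((6 + 2*sqrt(2))*(-5))**2 + 5*((6 + 2*sqrt(2))*(-5)))*1 = (-1 + (-30 - 10*sqrt(2))**2 + 5*(-30 - 10*sqrt(2)))*1 = (-1 + (-30 - 10*sqrt(2))**2 + (-150 - 50*sqrt(2)))*1 = (-151 + (-30 - 10*sqrt(2))**2 - 50*sqrt(2))*1 = -151 + (-30 - 10*sqrt(2))**2 - 50*sqrt(2)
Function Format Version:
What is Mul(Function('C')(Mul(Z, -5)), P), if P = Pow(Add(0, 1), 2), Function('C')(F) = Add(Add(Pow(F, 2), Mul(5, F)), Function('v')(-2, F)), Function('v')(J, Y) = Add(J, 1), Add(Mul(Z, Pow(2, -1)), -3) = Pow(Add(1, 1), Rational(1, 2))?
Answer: Add(949, Mul(550, Pow(2, Rational(1, 2)))) ≈ 1726.8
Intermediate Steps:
Z = Add(6, Mul(2, Pow(2, Rational(1, 2)))) (Z = Add(6, Mul(2, Pow(Add(1, 1), Rational(1, 2)))) = Add(6, Mul(2, Pow(2, Rational(1, 2)))) ≈ 8.8284)
Function('v')(J, Y) = Add(1, J)
Function('C')(F) = Add(-1, Pow(F, 2), Mul(5, F)) (Function('C')(F) = Add(Add(Pow(F, 2), Mul(5, F)), Add(1, -2)) = Add(Add(Pow(F, 2), Mul(5, F)), -1) = Add(-1, Pow(F, 2), Mul(5, F)))
P = 1 (P = Pow(1, 2) = 1)
Mul(Function('C')(Mul(Z, -5)), P) = Mul(Add(-1, Pow(Mul(Add(6, Mul(2, Pow(2, Rational(1, 2)))), -5), 2), Mul(5, Mul(Add(6, Mul(2, Pow(2, Rational(1, 2)))), -5))), 1) = Mul(Add(-1, Pow(Add(-30, Mul(-10, Pow(2, Rational(1, 2)))), 2), Mul(5, Add(-30, Mul(-10, Pow(2, Rational(1, 2)))))), 1) = Mul(Add(-1, Pow(Add(-30, Mul(-10, Pow(2, Rational(1, 2)))), 2), Add(-150, Mul(-50, Pow(2, Rational(1, 2))))), 1) = Mul(Add(-151, Pow(Add(-30, Mul(-10, Pow(2, Rational(1, 2)))), 2), Mul(-50, Pow(2, Rational(1, 2)))), 1) = Add(-151, Pow(Add(-30, Mul(-10, Pow(2, Rational(1, 2)))), 2), Mul(-50, Pow(2, Rational(1, 2))))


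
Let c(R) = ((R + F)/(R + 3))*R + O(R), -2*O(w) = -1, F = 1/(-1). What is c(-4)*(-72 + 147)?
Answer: -2925/2 ≈ -1462.5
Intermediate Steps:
F = -1
O(w) = 1/2 (O(w) = -1/2*(-1) = 1/2)
c(R) = 1/2 + R*(-1 + R)/(3 + R) (c(R) = ((R - 1)/(R + 3))*R + 1/2 = ((-1 + R)/(3 + R))*R + 1/2 = R*(-1 + R)/(3 + R) + 1/2 = 1/2 + R*(-1 + R)/(3 + R))
c(-4)*(-72 + 147) = ((3 - 1*(-4) + 2*(-4)**2)/(2*(3 - 4)))*(-72 + 147) = ((1/2)*(3 + 4 + 2*16)/(-1))*75 = ((1/2)*(-1)*(3 + 4 + 32))*75 = ((1/2)*(-1)*39)*75 = -39/2*75 = -2925/2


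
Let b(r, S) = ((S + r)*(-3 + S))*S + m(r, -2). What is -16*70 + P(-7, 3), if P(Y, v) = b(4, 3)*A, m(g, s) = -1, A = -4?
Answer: -1116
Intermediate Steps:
b(r, S) = -1 + S*(-3 + S)*(S + r) (b(r, S) = ((S + r)*(-3 + S))*S - 1 = ((-3 + S)*(S + r))*S - 1 = S*(-3 + S)*(S + r) - 1 = -1 + S*(-3 + S)*(S + r))
P(Y, v) = 4 (P(Y, v) = (-1 + 3³ - 3*3² + 4*3² - 3*3*4)*(-4) = (-1 + 27 - 3*9 + 4*9 - 36)*(-4) = (-1 + 27 - 27 + 36 - 36)*(-4) = -1*(-4) = 4)
-16*70 + P(-7, 3) = -16*70 + 4 = -1120 + 4 = -1116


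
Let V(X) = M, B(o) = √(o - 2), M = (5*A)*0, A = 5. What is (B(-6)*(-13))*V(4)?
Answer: 0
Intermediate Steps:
M = 0 (M = (5*5)*0 = 25*0 = 0)
B(o) = √(-2 + o)
V(X) = 0
(B(-6)*(-13))*V(4) = (√(-2 - 6)*(-13))*0 = (√(-8)*(-13))*0 = ((2*I*√2)*(-13))*0 = -26*I*√2*0 = 0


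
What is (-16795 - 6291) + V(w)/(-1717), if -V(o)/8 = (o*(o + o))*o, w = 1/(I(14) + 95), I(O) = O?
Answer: -51333216811182/2223564793 ≈ -23086.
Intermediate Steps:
w = 1/109 (w = 1/(14 + 95) = 1/109 ≈ 0.0091743)
V(o) = -16*o**3 (V(o) = -8*o*(o + o)*o = -8*o*(2*o)*o = -8*2*o**2*o = -16*o**3)
(-16795 - 6291) + V(w)/(-1717) = (-16795 - 6291) - 16*(1/109)**3/(-1717) = -23086 - 16*1/1295029*(-1/1717) = -23086 - 16/1295029*(-1/1717) = -23086 + 16/2223564793 = -51333216811182/2223564793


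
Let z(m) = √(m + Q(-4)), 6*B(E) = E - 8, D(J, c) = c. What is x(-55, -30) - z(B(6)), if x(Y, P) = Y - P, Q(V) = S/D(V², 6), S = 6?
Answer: -25 - √6/3 ≈ -25.816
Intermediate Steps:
B(E) = -4/3 + E/6 (B(E) = (E - 8)/6 = (-8 + E)/6 = -4/3 + E/6)
Q(V) = 1 (Q(V) = 6/6 = 6*(⅙) = 1)
z(m) = √(1 + m) (z(m) = √(m + 1) = √(1 + m))
x(-55, -30) - z(B(6)) = (-55 - 1*(-30)) - √(1 + (-4/3 + (⅙)*6)) = (-55 + 30) - √(1 + (-4/3 + 1)) = -25 - √(1 - ⅓) = -25 - √(⅔) = -25 - √6/3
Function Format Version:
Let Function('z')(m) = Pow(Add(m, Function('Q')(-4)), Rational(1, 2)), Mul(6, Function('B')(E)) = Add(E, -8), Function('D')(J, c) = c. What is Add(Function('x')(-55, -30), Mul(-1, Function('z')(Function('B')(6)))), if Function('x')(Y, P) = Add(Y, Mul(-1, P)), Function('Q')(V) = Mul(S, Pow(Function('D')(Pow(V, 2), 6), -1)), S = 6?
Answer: Add(-25, Mul(Rational(-1, 3), Pow(6, Rational(1, 2)))) ≈ -25.816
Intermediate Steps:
Function('B')(E) = Add(Rational(-4, 3), Mul(Rational(1, 6), E)) (Function('B')(E) = Mul(Rational(1, 6), Add(E, -8)) = Mul(Rational(1, 6), Add(-8, E)) = Add(Rational(-4, 3), Mul(Rational(1, 6), E)))
Function('Q')(V) = 1 (Function('Q')(V) = Mul(6, Pow(6, -1)) = Mul(6, Rational(1, 6)) = 1)
Function('z')(m) = Pow(Add(1, m), Rational(1, 2)) (Function('z')(m) = Pow(Add(m, 1), Rational(1, 2)) = Pow(Add(1, m), Rational(1, 2)))
Add(Function('x')(-55, -30), Mul(-1, Function('z')(Function('B')(6)))) = Add(Add(-55, Mul(-1, -30)), Mul(-1, Pow(Add(1, Add(Rational(-4, 3), Mul(Rational(1, 6), 6))), Rational(1, 2)))) = Add(Add(-55, 30), Mul(-1, Pow(Add(1, Add(Rational(-4, 3), 1)), Rational(1, 2)))) = Add(-25, Mul(-1, Pow(Add(1, Rational(-1, 3)), Rational(1, 2)))) = Add(-25, Mul(-1, Pow(Rational(2, 3), Rational(1, 2)))) = Add(-25, Mul(-1, Mul(Rational(1, 3), Pow(6, Rational(1, 2))))) = Add(-25, Mul(Rational(-1, 3), Pow(6, Rational(1, 2))))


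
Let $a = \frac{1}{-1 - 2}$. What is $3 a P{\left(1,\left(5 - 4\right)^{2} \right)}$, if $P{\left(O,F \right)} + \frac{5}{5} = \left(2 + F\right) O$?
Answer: $-2$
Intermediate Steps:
$a = - \frac{1}{3}$ ($a = \frac{1}{-3} = - \frac{1}{3} \approx -0.33333$)
$P{\left(O,F \right)} = -1 + O \left(2 + F\right)$ ($P{\left(O,F \right)} = -1 + \left(2 + F\right) O = -1 + O \left(2 + F\right)$)
$3 a P{\left(1,\left(5 - 4\right)^{2} \right)} = 3 \left(- \frac{1}{3}\right) \left(-1 + 2 \cdot 1 + \left(5 - 4\right)^{2} \cdot 1\right) = - (-1 + 2 + 1^{2} \cdot 1) = - (-1 + 2 + 1 \cdot 1) = - (-1 + 2 + 1) = \left(-1\right) 2 = -2$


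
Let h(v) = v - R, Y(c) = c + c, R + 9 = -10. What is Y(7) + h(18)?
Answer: 51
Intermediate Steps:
R = -19 (R = -9 - 10 = -19)
Y(c) = 2*c
h(v) = 19 + v (h(v) = v - 1*(-19) = v + 19 = 19 + v)
Y(7) + h(18) = 2*7 + (19 + 18) = 14 + 37 = 51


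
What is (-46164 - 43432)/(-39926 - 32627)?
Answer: 6892/5581 ≈ 1.2349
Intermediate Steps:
(-46164 - 43432)/(-39926 - 32627) = -89596/(-72553) = -89596*(-1/72553) = 6892/5581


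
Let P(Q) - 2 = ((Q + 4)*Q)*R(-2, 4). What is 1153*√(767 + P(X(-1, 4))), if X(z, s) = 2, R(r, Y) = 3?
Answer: 1153*√805 ≈ 32714.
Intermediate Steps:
P(Q) = 2 + 3*Q*(4 + Q) (P(Q) = 2 + ((Q + 4)*Q)*3 = 2 + ((4 + Q)*Q)*3 = 2 + (Q*(4 + Q))*3 = 2 + 3*Q*(4 + Q))
1153*√(767 + P(X(-1, 4))) = 1153*√(767 + (2 + 3*2² + 12*2)) = 1153*√(767 + (2 + 3*4 + 24)) = 1153*√(767 + (2 + 12 + 24)) = 1153*√(767 + 38) = 1153*√805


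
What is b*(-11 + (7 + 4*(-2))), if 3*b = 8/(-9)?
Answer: 32/9 ≈ 3.5556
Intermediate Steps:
b = -8/27 (b = (8/(-9))/3 = (8*(-1/9))/3 = (1/3)*(-8/9) = -8/27 ≈ -0.29630)
b*(-11 + (7 + 4*(-2))) = -8*(-11 + (7 + 4*(-2)))/27 = -8*(-11 + (7 - 8))/27 = -8*(-11 - 1)/27 = -8/27*(-12) = 32/9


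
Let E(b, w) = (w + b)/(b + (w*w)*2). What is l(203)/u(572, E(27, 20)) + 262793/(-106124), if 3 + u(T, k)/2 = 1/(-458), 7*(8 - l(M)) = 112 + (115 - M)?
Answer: -3307059297/1021443500 ≈ -3.2376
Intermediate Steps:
E(b, w) = (b + w)/(b + 2*w²) (E(b, w) = (b + w)/(b + w²*2) = (b + w)/(b + 2*w²))
l(M) = -171/7 + M/7 (l(M) = 8 - (112 + (115 - M))/7 = 8 - (227 - M)/7 = 8 + (-227/7 + M/7) = -171/7 + M/7)
u(T, k) = -1375/229 (u(T, k) = -6 + 2/(-458) = -6 + 2*(-1/458) = -6 - 1/229 = -1375/229)
l(203)/u(572, E(27, 20)) + 262793/(-106124) = (-171/7 + (⅐)*203)/(-1375/229) + 262793/(-106124) = (-171/7 + 29)*(-229/1375) + 262793*(-1/106124) = (32/7)*(-229/1375) - 262793/106124 = -7328/9625 - 262793/106124 = -3307059297/1021443500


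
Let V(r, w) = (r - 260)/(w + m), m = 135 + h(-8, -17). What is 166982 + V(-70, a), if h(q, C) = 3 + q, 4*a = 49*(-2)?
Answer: 35232542/211 ≈ 1.6698e+5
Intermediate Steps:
a = -49/2 (a = (49*(-2))/4 = (¼)*(-98) = -49/2 ≈ -24.500)
m = 130 (m = 135 + (3 - 8) = 135 - 5 = 130)
V(r, w) = (-260 + r)/(130 + w) (V(r, w) = (r - 260)/(w + 130) = (-260 + r)/(130 + w))
166982 + V(-70, a) = 166982 + (-260 - 70)/(130 - 49/2) = 166982 - 330/(211/2) = 166982 + (2/211)*(-330) = 166982 - 660/211 = 35232542/211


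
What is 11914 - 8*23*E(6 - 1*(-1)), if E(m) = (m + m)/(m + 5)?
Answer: 35098/3 ≈ 11699.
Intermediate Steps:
E(m) = 2*m/(5 + m) (E(m) = (2*m)/(5 + m) = 2*m/(5 + m))
11914 - 8*23*E(6 - 1*(-1)) = 11914 - 8*23*2*(6 - 1*(-1))/(5 + (6 - 1*(-1))) = 11914 - 184*2*(6 + 1)/(5 + (6 + 1)) = 11914 - 184*2*7/(5 + 7) = 11914 - 184*2*7/12 = 11914 - 184*2*7*(1/12) = 11914 - 184*7/6 = 11914 - 1*644/3 = 11914 - 644/3 = 35098/3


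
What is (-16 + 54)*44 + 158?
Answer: 1830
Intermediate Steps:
(-16 + 54)*44 + 158 = 38*44 + 158 = 1672 + 158 = 1830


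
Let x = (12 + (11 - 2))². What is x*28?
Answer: 12348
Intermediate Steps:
x = 441 (x = (12 + 9)² = 21² = 441)
x*28 = 441*28 = 12348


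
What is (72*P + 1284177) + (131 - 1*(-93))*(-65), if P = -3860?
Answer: 991697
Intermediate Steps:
(72*P + 1284177) + (131 - 1*(-93))*(-65) = (72*(-3860) + 1284177) + (131 - 1*(-93))*(-65) = (-277920 + 1284177) + (131 + 93)*(-65) = 1006257 + 224*(-65) = 1006257 - 14560 = 991697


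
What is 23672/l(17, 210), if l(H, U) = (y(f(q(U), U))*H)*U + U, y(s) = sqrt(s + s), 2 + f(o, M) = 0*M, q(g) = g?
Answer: 11836/121485 - 402424*I/121485 ≈ 0.097428 - 3.3125*I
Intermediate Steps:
f(o, M) = -2 (f(o, M) = -2 + 0*M = -2 + 0 = -2)
y(s) = sqrt(2)*sqrt(s) (y(s) = sqrt(2*s) = sqrt(2)*sqrt(s))
l(H, U) = U + 2*I*H*U (l(H, U) = ((sqrt(2)*sqrt(-2))*H)*U + U = ((sqrt(2)*(I*sqrt(2)))*H)*U + U = ((2*I)*H)*U + U = (2*I*H)*U + U = 2*I*H*U + U = U + 2*I*H*U)
23672/l(17, 210) = 23672/((210*(1 + 2*I*17))) = 23672/((210*(1 + 34*I))) = 23672/(210 + 7140*I) = 23672*((210 - 7140*I)/51023700) = 5918*(210 - 7140*I)/12755925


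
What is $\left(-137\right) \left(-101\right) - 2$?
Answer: $13835$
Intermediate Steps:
$\left(-137\right) \left(-101\right) - 2 = 13837 + \left(-53 + 51\right) = 13837 - 2 = 13835$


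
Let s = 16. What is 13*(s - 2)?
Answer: 182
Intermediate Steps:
13*(s - 2) = 13*(16 - 2) = 13*14 = 182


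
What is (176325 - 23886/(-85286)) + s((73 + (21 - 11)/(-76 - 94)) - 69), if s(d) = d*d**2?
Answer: 36953863640743/209505059 ≈ 1.7639e+5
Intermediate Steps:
s(d) = d**3
(176325 - 23886/(-85286)) + s((73 + (21 - 11)/(-76 - 94)) - 69) = (176325 - 23886/(-85286)) + ((73 + (21 - 11)/(-76 - 94)) - 69)**3 = (176325 - 23886*(-1/85286)) + ((73 + 10/(-170)) - 69)**3 = (176325 + 11943/42643) + ((73 + 10*(-1/170)) - 69)**3 = 7519038918/42643 + ((73 - 1/17) - 69)**3 = 7519038918/42643 + (1240/17 - 69)**3 = 7519038918/42643 + (67/17)**3 = 7519038918/42643 + 300763/4913 = 36953863640743/209505059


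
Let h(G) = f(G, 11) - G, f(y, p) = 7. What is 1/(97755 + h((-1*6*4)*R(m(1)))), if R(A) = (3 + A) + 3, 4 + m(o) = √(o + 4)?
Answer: 9781/956679322 - 6*√5/2391698305 ≈ 1.0218e-5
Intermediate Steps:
m(o) = -4 + √(4 + o) (m(o) = -4 + √(o + 4) = -4 + √(4 + o))
R(A) = 6 + A
h(G) = 7 - G
1/(97755 + h((-1*6*4)*R(m(1)))) = 1/(97755 + (7 - -1*6*4*(6 + (-4 + √(4 + 1))))) = 1/(97755 + (7 - (-6*4)*(6 + (-4 + √5)))) = 1/(97755 + (7 - (-24)*(2 + √5))) = 1/(97755 + (7 - (-48 - 24*√5))) = 1/(97755 + (7 + (48 + 24*√5))) = 1/(97755 + (55 + 24*√5)) = 1/(97810 + 24*√5)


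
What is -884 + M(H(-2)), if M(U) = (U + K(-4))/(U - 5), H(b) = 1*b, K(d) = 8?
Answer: -6194/7 ≈ -884.86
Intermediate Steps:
H(b) = b
M(U) = (8 + U)/(-5 + U) (M(U) = (U + 8)/(U - 5) = (8 + U)/(-5 + U))
-884 + M(H(-2)) = -884 + (8 - 2)/(-5 - 2) = -884 + 6/(-7) = -884 - ⅐*6 = -884 - 6/7 = -6194/7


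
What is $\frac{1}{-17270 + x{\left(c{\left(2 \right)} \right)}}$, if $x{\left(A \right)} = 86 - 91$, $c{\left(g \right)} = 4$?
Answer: $- \frac{1}{17275} \approx -5.7887 \cdot 10^{-5}$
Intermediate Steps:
$x{\left(A \right)} = -5$
$\frac{1}{-17270 + x{\left(c{\left(2 \right)} \right)}} = \frac{1}{-17270 - 5} = \frac{1}{-17275} = - \frac{1}{17275}$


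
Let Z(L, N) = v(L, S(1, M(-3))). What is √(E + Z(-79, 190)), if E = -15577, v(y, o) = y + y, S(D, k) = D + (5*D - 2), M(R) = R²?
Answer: I*√15735 ≈ 125.44*I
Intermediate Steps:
S(D, k) = -2 + 6*D (S(D, k) = D + (-2 + 5*D) = -2 + 6*D)
v(y, o) = 2*y
Z(L, N) = 2*L
√(E + Z(-79, 190)) = √(-15577 + 2*(-79)) = √(-15577 - 158) = √(-15735) = I*√15735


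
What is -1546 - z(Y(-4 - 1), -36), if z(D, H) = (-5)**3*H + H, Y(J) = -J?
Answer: -6010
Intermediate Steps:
z(D, H) = -124*H (z(D, H) = -125*H + H = -124*H)
-1546 - z(Y(-4 - 1), -36) = -1546 - (-124)*(-36) = -1546 - 1*4464 = -1546 - 4464 = -6010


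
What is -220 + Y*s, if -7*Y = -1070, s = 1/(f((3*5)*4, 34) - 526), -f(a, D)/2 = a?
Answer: -497955/2261 ≈ -220.24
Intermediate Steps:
f(a, D) = -2*a
s = -1/646 (s = 1/(-2*3*5*4 - 526) = 1/(-30*4 - 526) = 1/(-2*60 - 526) = 1/(-120 - 526) = 1/(-646) = -1/646 ≈ -0.0015480)
Y = 1070/7 (Y = -⅐*(-1070) = 1070/7 ≈ 152.86)
-220 + Y*s = -220 + (1070/7)*(-1/646) = -220 - 535/2261 = -497955/2261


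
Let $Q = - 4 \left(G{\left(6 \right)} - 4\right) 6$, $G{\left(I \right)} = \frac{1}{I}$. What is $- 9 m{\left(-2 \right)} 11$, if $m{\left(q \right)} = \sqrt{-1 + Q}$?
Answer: $- 99 \sqrt{91} \approx -944.4$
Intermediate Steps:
$Q = 92$ ($Q = - 4 \left(\frac{1}{6} - 4\right) 6 = \left(-4\right) \left(- \frac{23}{6}\right) 6 = \frac{46}{3} \cdot 6 = 92$)
$m{\left(q \right)} = \sqrt{91}$ ($m{\left(q \right)} = \sqrt{-1 + 92} = \sqrt{91}$)
$- 9 m{\left(-2 \right)} 11 = - 9 \sqrt{91} \cdot 11 = - 99 \sqrt{91}$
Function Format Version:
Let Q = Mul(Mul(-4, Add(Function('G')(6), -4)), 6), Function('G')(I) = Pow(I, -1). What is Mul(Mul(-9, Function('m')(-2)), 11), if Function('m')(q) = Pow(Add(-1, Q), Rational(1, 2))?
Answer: Mul(-99, Pow(91, Rational(1, 2))) ≈ -944.40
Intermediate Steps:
Q = 92 (Q = Mul(Mul(-4, Add(Pow(6, -1), -4)), 6) = Mul(Mul(-4, Add(Rational(1, 6), -4)), 6) = Mul(Mul(-4, Rational(-23, 6)), 6) = Mul(Rational(46, 3), 6) = 92)
Function('m')(q) = Pow(91, Rational(1, 2)) (Function('m')(q) = Pow(Add(-1, 92), Rational(1, 2)) = Pow(91, Rational(1, 2)))
Mul(Mul(-9, Function('m')(-2)), 11) = Mul(Mul(-9, Pow(91, Rational(1, 2))), 11) = Mul(-99, Pow(91, Rational(1, 2)))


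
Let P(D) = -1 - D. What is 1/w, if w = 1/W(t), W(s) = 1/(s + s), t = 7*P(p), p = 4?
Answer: -1/70 ≈ -0.014286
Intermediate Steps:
t = -35 (t = 7*(-1 - 1*4) = 7*(-1 - 4) = 7*(-5) = -35)
W(s) = 1/(2*s)
w = -70 (w = 1/((½)/(-35)) = 1/((½)*(-1/35)) = 1/(-1/70) = -70)
1/w = 1/(-70) = -1/70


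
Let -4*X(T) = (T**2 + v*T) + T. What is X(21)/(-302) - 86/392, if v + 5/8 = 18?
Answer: 220247/473536 ≈ 0.46511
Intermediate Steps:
v = 139/8 (v = -5/8 + 18 = 139/8 ≈ 17.375)
X(T) = -147*T/32 - T**2/4 (X(T) = -((T**2 + 139*T/8) + T)/4 = -(T**2 + 147*T/8)/4 = -147*T/32 - T**2/4)
X(21)/(-302) - 86/392 = -1/32*21*(147 + 8*21)/(-302) - 86/392 = -1/32*21*(147 + 168)*(-1/302) - 86*1/392 = -1/32*21*315*(-1/302) - 43/196 = -6615/32*(-1/302) - 43/196 = 6615/9664 - 43/196 = 220247/473536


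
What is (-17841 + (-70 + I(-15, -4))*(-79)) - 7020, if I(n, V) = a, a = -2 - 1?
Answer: -19094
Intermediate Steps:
a = -3
I(n, V) = -3
(-17841 + (-70 + I(-15, -4))*(-79)) - 7020 = (-17841 + (-70 - 3)*(-79)) - 7020 = (-17841 - 73*(-79)) - 7020 = (-17841 + 5767) - 7020 = -12074 - 7020 = -19094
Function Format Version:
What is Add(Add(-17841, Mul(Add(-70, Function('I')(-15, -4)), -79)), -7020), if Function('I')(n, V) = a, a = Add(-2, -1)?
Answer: -19094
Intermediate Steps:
a = -3
Function('I')(n, V) = -3
Add(Add(-17841, Mul(Add(-70, Function('I')(-15, -4)), -79)), -7020) = Add(Add(-17841, Mul(Add(-70, -3), -79)), -7020) = Add(Add(-17841, Mul(-73, -79)), -7020) = Add(Add(-17841, 5767), -7020) = Add(-12074, -7020) = -19094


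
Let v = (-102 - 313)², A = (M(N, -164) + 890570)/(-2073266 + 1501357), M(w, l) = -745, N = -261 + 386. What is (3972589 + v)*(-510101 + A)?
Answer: -32680429284345948/15457 ≈ -2.1143e+12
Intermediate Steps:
N = 125
A = -889825/571909 (A = (-745 + 890570)/(-2073266 + 1501357) = 889825/(-571909) = 889825*(-1/571909) = -889825/571909 ≈ -1.5559)
v = 172225 (v = (-415)² = 172225)
(3972589 + v)*(-510101 + A) = (3972589 + 172225)*(-510101 - 889825/571909) = 4144814*(-291732242634/571909) = -32680429284345948/15457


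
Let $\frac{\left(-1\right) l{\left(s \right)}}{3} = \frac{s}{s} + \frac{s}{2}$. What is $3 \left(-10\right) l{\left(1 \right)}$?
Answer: $135$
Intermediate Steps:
$l{\left(s \right)} = -3 - \frac{3 s}{2}$ ($l{\left(s \right)} = - 3 \left(\frac{s}{s} + \frac{s}{2}\right) = - 3 \left(1 + s \frac{1}{2}\right) = - 3 \left(1 + \frac{s}{2}\right) = -3 - \frac{3 s}{2}$)
$3 \left(-10\right) l{\left(1 \right)} = 3 \left(-10\right) \left(-3 - \frac{3}{2}\right) = - 30 \left(-3 - \frac{3}{2}\right) = \left(-30\right) \left(- \frac{9}{2}\right) = 135$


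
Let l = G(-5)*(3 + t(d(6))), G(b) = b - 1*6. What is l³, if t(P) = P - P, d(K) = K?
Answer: -35937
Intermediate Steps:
t(P) = 0
G(b) = -6 + b (G(b) = b - 6 = -6 + b)
l = -33 (l = (-6 - 5)*(3 + 0) = -11*3 = -33)
l³ = (-33)³ = -35937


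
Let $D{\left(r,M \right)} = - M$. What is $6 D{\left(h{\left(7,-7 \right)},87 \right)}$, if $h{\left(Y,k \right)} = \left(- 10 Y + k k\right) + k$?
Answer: $-522$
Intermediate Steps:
$h{\left(Y,k \right)} = k + k^{2} - 10 Y$ ($h{\left(Y,k \right)} = \left(- 10 Y + k^{2}\right) + k = \left(k^{2} - 10 Y\right) + k = k + k^{2} - 10 Y$)
$6 D{\left(h{\left(7,-7 \right)},87 \right)} = 6 \left(\left(-1\right) 87\right) = 6 \left(-87\right) = -522$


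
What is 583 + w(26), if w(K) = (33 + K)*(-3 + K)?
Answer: 1940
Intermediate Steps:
w(K) = (-3 + K)*(33 + K)
583 + w(26) = 583 + (-99 + 26² + 30*26) = 583 + (-99 + 676 + 780) = 583 + 1357 = 1940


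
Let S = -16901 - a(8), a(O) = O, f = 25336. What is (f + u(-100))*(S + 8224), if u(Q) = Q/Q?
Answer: -220051845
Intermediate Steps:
u(Q) = 1
S = -16909 (S = -16901 - 1*8 = -16901 - 8 = -16909)
(f + u(-100))*(S + 8224) = (25336 + 1)*(-16909 + 8224) = 25337*(-8685) = -220051845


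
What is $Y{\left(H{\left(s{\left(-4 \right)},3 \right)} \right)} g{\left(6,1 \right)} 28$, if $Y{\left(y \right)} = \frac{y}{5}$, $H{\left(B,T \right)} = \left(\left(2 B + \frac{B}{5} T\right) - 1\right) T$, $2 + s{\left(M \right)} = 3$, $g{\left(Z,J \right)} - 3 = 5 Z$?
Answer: $\frac{22176}{25} \approx 887.04$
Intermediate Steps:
$g{\left(Z,J \right)} = 3 + 5 Z$
$s{\left(M \right)} = 1$ ($s{\left(M \right)} = -2 + 3 = 1$)
$H{\left(B,T \right)} = T \left(-1 + 2 B + \frac{B T}{5}\right)$ ($H{\left(B,T \right)} = \left(\left(2 B + B \frac{1}{5} T\right) - 1\right) T = \left(\left(2 B + \frac{B}{5} T\right) - 1\right) T = \left(\left(2 B + \frac{B T}{5}\right) - 1\right) T = \left(-1 + 2 B + \frac{B T}{5}\right) T = T \left(-1 + 2 B + \frac{B T}{5}\right)$)
$Y{\left(y \right)} = \frac{y}{5}$ ($Y{\left(y \right)} = y \frac{1}{5} = \frac{y}{5}$)
$Y{\left(H{\left(s{\left(-4 \right)},3 \right)} \right)} g{\left(6,1 \right)} 28 = \frac{\frac{1}{5} \cdot 3 \left(-5 + 10 \cdot 1 + 1 \cdot 3\right)}{5} \left(3 + 5 \cdot 6\right) 28 = \frac{\frac{1}{5} \cdot 3 \left(-5 + 10 + 3\right)}{5} \left(3 + 30\right) 28 = \frac{\frac{1}{5} \cdot 3 \cdot 8}{5} \cdot 33 \cdot 28 = \frac{1}{5} \cdot \frac{24}{5} \cdot 33 \cdot 28 = \frac{24}{25} \cdot 33 \cdot 28 = \frac{792}{25} \cdot 28 = \frac{22176}{25}$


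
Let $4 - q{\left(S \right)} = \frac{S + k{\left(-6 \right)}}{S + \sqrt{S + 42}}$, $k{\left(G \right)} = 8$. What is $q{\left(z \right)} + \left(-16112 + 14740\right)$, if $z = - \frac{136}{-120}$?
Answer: $- \frac{12878759}{9416} - \frac{137 \sqrt{9705}}{9416} \approx -1369.2$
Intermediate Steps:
$z = \frac{17}{15}$ ($z = \left(-136\right) \left(- \frac{1}{120}\right) = \frac{17}{15} \approx 1.1333$)
$q{\left(S \right)} = 4 - \frac{8 + S}{S + \sqrt{42 + S}}$ ($q{\left(S \right)} = 4 - \frac{S + 8}{S + \sqrt{S + 42}} = 4 - \frac{8 + S}{S + \sqrt{42 + S}}$)
$q{\left(z \right)} + \left(-16112 + 14740\right) = \frac{-8 + 3 \cdot \frac{17}{15} + 4 \sqrt{42 + \frac{17}{15}}}{\frac{17}{15} + \sqrt{42 + \frac{17}{15}}} + \left(-16112 + 14740\right) = \frac{-8 + \frac{17}{5} + 4 \sqrt{\frac{647}{15}}}{\frac{17}{15} + \sqrt{\frac{647}{15}}} - 1372 = \frac{-8 + \frac{17}{5} + 4 \frac{\sqrt{9705}}{15}}{\frac{17}{15} + \frac{\sqrt{9705}}{15}} - 1372 = \frac{-8 + \frac{17}{5} + \frac{4 \sqrt{9705}}{15}}{\frac{17}{15} + \frac{\sqrt{9705}}{15}} - 1372 = \frac{- \frac{23}{5} + \frac{4 \sqrt{9705}}{15}}{\frac{17}{15} + \frac{\sqrt{9705}}{15}} - 1372 = -1372 + \frac{- \frac{23}{5} + \frac{4 \sqrt{9705}}{15}}{\frac{17}{15} + \frac{\sqrt{9705}}{15}}$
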